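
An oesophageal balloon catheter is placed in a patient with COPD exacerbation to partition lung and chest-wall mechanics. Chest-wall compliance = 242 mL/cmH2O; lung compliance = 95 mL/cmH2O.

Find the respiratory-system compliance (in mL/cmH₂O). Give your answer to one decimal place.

68.2

Lung and chest wall are elastances in series: 1/Crs = 1/CL + 1/Ccw.
1/Crs = 1/95 + 1/242 = 0.01466.
Crs = 68.213 mL/cmH2O.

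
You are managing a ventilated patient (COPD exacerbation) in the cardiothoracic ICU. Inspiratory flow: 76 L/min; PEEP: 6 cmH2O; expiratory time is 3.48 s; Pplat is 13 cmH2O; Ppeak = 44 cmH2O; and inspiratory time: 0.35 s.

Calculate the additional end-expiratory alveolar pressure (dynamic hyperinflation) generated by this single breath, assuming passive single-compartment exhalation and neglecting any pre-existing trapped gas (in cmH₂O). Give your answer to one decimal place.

Flow: 76 L/min ÷ 60 = 1.2667 L/s.
Vt = flow × Ti = 1.2667 L/s × 0.35 s × 1000 mL/L = 443.35 mL.
R = (PIP − Pplat)/V̇ = (44 − 13) / 1.2667 = 31.0/1.2667 = 24.473 cmH2O·s/L.
C = Vt/(Pplat − PEEP) = 443.35 / (13 − 6) = 443.35/7.0 = 63.336 mL/cmH2O.
τ = R × C = 24.473 × 0.06334 L/cmH2O = 1.55 s.
Fraction remaining = e^(−Te/τ) = e^(−3.48/1.55) = 0.1059; trapped volume = 443.35 × 0.1059 = 46.951 mL.
Additional alveolar pressure from trapping ≈ V_trapped / C = 46.951 / 63.336 = 0.7413 cmH2O.

0.7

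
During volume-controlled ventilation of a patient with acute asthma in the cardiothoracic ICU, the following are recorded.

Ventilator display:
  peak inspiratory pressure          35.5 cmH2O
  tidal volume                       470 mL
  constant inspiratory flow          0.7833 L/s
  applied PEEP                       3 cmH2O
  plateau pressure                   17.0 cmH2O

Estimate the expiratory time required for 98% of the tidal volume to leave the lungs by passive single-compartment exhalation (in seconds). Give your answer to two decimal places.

3.10

R = (PIP − Pplat)/V̇ = (35.5 − 17.0) / 0.7833 = 18.5/0.7833 = 23.618 cmH2O·s/L.
C = Vt/(Pplat − PEEP) = 470.0 / (17.0 − 3) = 470.0/14.0 = 33.571 mL/cmH2O.
τ = R × C = 23.618 × 0.03357 L/cmH2O = 0.7929 s.
t = −τ·ln(1 − 0.98) = −0.7929·ln(0.02) = 3.102 s.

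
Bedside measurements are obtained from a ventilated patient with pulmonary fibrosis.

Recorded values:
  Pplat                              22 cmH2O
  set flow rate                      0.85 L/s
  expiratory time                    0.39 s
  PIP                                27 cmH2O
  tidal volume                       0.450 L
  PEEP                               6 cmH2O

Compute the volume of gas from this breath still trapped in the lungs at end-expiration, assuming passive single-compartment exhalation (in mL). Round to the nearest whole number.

43

R = (PIP − Pplat)/V̇ = (27 − 22) / 0.85 = 5.0/0.85 = 5.882 cmH2O·s/L.
C = Vt/(Pplat − PEEP) = 450.0 / (22 − 6) = 450.0/16.0 = 28.125 mL/cmH2O.
τ = R × C = 5.882 × 0.02813 L/cmH2O = 0.1655 s.
Fraction remaining = e^(−Te/τ) = e^(−0.39/0.1655) = 0.09475.
Trapped volume = 450.0 × 0.09475 = 42.638 mL.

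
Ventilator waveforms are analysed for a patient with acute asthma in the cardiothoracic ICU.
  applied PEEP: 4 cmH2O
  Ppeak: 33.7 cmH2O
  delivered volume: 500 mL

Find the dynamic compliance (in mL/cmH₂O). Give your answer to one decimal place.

16.8

Dynamic compliance = Vt / (PIP − PEEP) = 500 / (33.7 − 4) = 500 / 29.7 = 16.835 mL/cmH2O.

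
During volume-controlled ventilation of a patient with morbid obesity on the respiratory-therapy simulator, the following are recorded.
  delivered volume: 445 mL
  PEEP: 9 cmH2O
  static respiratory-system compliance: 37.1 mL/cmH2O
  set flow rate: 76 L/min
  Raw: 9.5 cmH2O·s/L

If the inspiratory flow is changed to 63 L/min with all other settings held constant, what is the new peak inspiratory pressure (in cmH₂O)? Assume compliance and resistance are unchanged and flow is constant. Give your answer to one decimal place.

Flow: 76 L/min ÷ 60 = 1.2667 L/s.
New flow: 63 L/min ÷ 60 = 1.05 L/s.
PIP = Vt/C + R·V̇ + PEEP (constant-flow equation of motion).
Only the resistive term changes: ΔPIP = R × ΔV̇ = 9.5 × (1.05 − 1.2667) = 9.5 × -0.2167 = -2.059 cmH2O.
Original PIP = 445/37.1 + 9.5×1.2667 + 9 = 33.028 cmH2O; new PIP = 33.028 + (-2.059) = 30.969 cmH2O.

31.0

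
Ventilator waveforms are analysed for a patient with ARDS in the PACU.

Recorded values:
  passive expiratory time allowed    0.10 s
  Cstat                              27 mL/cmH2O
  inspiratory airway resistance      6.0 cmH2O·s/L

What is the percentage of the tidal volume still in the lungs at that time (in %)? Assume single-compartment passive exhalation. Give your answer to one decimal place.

53.9

τ = R × C = 6.0 × 27 mL/cmH2O = 6.0 × 0.027 L/cmH2O = 0.162 s.
Passive exhalation: V(t)/V₀ = e^(−t/τ) = e^(−0.10/0.162) = 0.5394.
Fraction remaining = 0.5394 → 53.94%.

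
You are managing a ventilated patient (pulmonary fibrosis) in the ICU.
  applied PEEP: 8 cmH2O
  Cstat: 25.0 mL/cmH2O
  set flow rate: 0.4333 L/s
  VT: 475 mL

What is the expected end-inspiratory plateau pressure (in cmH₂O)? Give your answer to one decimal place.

Pplat = PEEP + Vt / Cstat = 8 + 475 / 25.0 = 8 + 19.0 = 27.0 cmH2O.

27.0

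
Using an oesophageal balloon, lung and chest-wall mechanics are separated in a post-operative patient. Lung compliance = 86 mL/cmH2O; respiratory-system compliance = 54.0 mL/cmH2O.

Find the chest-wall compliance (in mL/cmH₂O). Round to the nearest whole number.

145

1/Ccw = 1/Crs − 1/CL.
1/Ccw = 1/54.0 − 1/86 = 0.006891.
Ccw = 145.12 mL/cmH2O.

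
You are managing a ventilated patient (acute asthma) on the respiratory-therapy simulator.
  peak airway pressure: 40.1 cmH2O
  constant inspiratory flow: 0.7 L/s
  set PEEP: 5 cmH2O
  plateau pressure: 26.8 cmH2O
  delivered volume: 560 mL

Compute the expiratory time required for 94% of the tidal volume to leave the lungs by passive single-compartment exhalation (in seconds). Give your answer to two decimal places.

R = (PIP − Pplat)/V̇ = (40.1 − 26.8) / 0.7 = 13.3/0.7 = 19.0 cmH2O·s/L.
C = Vt/(Pplat − PEEP) = 560.0 / (26.8 − 5) = 560.0/21.8 = 25.688 mL/cmH2O.
τ = R × C = 19.0 × 0.02569 L/cmH2O = 0.4881 s.
t = −τ·ln(1 − 0.94) = −0.4881·ln(0.06) = 1.373 s.

1.37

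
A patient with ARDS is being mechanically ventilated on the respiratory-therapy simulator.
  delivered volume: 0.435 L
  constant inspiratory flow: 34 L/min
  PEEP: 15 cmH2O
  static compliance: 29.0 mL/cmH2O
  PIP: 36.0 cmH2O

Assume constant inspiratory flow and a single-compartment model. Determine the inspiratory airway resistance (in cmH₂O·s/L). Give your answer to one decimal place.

10.6

Flow: 34 L/min ÷ 60 = 0.5667 L/s.
Equation of motion (constant flow): PIP = Vt/C + R·V̇ + PEEP.
R·V̇ = PIP − Vt/C − PEEP = 36.0 − 435/29.0 − 15 = 36.0 − 15.0 − 15 = 6.0 cmH2O.
R = 6.0 / 0.5667 = 10.588 cmH2O·s/L.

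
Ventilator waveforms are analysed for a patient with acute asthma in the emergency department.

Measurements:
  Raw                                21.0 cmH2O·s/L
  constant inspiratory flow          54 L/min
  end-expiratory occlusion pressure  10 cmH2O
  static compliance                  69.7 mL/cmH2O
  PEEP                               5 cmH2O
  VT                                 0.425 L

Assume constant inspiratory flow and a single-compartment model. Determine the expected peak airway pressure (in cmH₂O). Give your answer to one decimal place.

35.0

Flow: 54 L/min ÷ 60 = 0.9 L/s.
Total PEEP = 10 cmH2O (set 5 + intrinsic 5); this is the baseline alveolar pressure.
Equation of motion (constant flow): PIP = Vt/C + R·V̇ + PEEP.
PIP = 425/69.7 + 21.0×0.9 + 10 = 6.098 + 18.9 + 10 = 34.998 cmH2O.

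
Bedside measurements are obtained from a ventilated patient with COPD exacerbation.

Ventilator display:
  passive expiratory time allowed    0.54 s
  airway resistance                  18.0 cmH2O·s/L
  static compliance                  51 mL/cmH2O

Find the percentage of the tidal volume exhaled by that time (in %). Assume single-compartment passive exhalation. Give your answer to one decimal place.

τ = R × C = 18.0 × 51 mL/cmH2O = 18.0 × 0.051 L/cmH2O = 0.918 s.
Passive exhalation: V(t)/V₀ = e^(−t/τ) = e^(−0.54/0.918) = 0.5553.
Fraction exhaled = 1 − 0.5553 = 0.4447 → 44.47%.

44.5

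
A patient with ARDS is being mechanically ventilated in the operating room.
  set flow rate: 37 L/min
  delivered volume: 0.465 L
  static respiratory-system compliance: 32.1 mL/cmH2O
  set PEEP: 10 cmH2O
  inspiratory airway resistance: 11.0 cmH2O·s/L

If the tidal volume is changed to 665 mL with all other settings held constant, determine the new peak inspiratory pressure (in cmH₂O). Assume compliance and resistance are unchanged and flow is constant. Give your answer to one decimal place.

37.5

Flow: 37 L/min ÷ 60 = 0.6167 L/s.
PIP = Vt/C + R·V̇ + PEEP (constant-flow equation of motion).
Only the elastic term changes: ΔPIP = ΔVt / C = (665 − 465) / 32.1 = 6.231 cmH2O.
Original PIP = 465/32.1 + 11.0×0.6167 + 10 = 31.27 cmH2O; new PIP = 31.27 + (6.231) = 37.501 cmH2O.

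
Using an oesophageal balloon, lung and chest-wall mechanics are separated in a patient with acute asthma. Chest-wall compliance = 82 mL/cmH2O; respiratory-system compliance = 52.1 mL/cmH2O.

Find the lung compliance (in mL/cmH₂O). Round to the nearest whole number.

1/CL = 1/Crs − 1/Ccw.
1/CL = 1/52.1 − 1/82 = 0.006999.
CL = 142.88 mL/cmH2O.

143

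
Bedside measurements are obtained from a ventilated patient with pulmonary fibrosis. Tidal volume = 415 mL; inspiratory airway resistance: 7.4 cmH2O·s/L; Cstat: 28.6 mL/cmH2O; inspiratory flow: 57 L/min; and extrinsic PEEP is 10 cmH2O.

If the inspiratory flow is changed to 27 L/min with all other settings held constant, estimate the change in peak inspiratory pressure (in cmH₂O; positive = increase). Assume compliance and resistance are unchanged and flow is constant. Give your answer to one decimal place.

Flow: 57 L/min ÷ 60 = 0.95 L/s.
New flow: 27 L/min ÷ 60 = 0.45 L/s.
PIP = Vt/C + R·V̇ + PEEP (constant-flow equation of motion).
Only the resistive term changes: ΔPIP = R × ΔV̇ = 7.4 × (0.45 − 0.95) = 7.4 × -0.5 = -3.7 cmH2O.

-3.7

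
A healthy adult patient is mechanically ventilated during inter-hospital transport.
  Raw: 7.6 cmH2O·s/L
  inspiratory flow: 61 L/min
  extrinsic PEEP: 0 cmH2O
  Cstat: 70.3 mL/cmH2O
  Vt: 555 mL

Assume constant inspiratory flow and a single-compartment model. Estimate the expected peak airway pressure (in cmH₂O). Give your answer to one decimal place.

15.6

Flow: 61 L/min ÷ 60 = 1.0167 L/s.
Equation of motion (constant flow): PIP = Vt/C + R·V̇ + PEEP.
PIP = 555/70.3 + 7.6×1.0167 + 0 = 7.895 + 7.727 + 0 = 15.622 cmH2O.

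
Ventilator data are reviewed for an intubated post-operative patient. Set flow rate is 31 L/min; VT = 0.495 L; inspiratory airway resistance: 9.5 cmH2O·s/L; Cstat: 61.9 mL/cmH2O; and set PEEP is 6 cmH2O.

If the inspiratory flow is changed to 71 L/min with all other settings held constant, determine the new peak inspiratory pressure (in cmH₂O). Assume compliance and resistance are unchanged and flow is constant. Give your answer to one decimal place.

Flow: 31 L/min ÷ 60 = 0.5167 L/s.
New flow: 71 L/min ÷ 60 = 1.1833 L/s.
PIP = Vt/C + R·V̇ + PEEP (constant-flow equation of motion).
Only the resistive term changes: ΔPIP = R × ΔV̇ = 9.5 × (1.1833 − 0.5167) = 9.5 × 0.6666 = 6.333 cmH2O.
Original PIP = 495/61.9 + 9.5×0.5167 + 6 = 18.905 cmH2O; new PIP = 18.905 + (6.333) = 25.238 cmH2O.

25.2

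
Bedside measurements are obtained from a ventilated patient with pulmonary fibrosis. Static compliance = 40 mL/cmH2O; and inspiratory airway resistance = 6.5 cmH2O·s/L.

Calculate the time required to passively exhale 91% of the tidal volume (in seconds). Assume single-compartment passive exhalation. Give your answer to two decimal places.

0.63

τ = R × C = 6.5 × 40 mL/cmH2O = 6.5 × 0.040 L/cmH2O = 0.26 s.
Exhaled fraction f = 1 − e^(−t/τ) → t = −τ·ln(1 − f) = −0.26·ln(0.09) = 0.6261 s.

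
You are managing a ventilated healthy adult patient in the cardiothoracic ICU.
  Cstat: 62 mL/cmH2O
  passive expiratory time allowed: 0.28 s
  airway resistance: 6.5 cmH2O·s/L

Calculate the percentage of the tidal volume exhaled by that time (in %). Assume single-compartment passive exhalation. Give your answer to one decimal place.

τ = R × C = 6.5 × 62 mL/cmH2O = 6.5 × 0.062 L/cmH2O = 0.403 s.
Passive exhalation: V(t)/V₀ = e^(−t/τ) = e^(−0.28/0.403) = 0.4992.
Fraction exhaled = 1 − 0.4992 = 0.5008 → 50.08%.

50.1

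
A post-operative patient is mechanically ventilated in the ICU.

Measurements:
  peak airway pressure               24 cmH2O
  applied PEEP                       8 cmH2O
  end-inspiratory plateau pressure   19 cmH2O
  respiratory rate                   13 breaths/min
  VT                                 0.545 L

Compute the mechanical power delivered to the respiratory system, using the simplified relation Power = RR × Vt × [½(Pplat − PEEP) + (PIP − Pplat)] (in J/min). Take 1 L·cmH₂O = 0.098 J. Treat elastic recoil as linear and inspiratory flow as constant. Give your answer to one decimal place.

Per-breath work = Vt × [½(Pplat−PEEP) + (PIP−Pplat)] = 0.545 × [0.5×11.0 + 5.0] = 0.545 × 10.5 = 5.723 L·cmH2O.
Power = 13 × 5.723 = 74.399 L·cmH2O/min.
× 0.098 J/(L·cmH2O) → 7.291 J/min.

7.3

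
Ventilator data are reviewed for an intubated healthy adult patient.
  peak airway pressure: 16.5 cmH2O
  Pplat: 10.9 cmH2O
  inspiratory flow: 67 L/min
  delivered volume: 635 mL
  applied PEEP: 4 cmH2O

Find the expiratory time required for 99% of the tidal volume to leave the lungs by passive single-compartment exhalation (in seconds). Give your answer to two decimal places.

Flow: 67 L/min ÷ 60 = 1.1167 L/s.
R = (PIP − Pplat)/V̇ = (16.5 − 10.9) / 1.1167 = 5.6/1.1167 = 5.015 cmH2O·s/L.
C = Vt/(Pplat − PEEP) = 635.0 / (10.9 − 4) = 635.0/6.9 = 92.029 mL/cmH2O.
τ = R × C = 5.015 × 0.09203 L/cmH2O = 0.4615 s.
t = −τ·ln(1 − 0.99) = −0.4615·ln(0.01) = 2.125 s.

2.13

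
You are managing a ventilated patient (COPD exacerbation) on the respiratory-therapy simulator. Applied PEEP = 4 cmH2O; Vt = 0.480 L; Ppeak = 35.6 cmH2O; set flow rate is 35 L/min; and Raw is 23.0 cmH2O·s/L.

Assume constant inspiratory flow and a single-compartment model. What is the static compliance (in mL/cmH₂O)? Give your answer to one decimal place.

26.4

Flow: 35 L/min ÷ 60 = 0.5833 L/s.
Equation of motion (constant flow): PIP = Vt/C + R·V̇ + PEEP.
Vt/C = PIP − R·V̇ − PEEP = 35.6 − 23.0×0.5833 − 4 = 35.6 − 13.416 − 4 = 18.184 cmH2O.
C = Vt / 18.184 = 480 / 18.184 = 26.397 mL/cmH2O.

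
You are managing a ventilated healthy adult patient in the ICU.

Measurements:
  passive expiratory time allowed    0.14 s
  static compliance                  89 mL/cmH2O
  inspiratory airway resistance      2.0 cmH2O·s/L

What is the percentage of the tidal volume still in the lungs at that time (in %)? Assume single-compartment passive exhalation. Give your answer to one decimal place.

τ = R × C = 2.0 × 89 mL/cmH2O = 2.0 × 0.089 L/cmH2O = 0.178 s.
Passive exhalation: V(t)/V₀ = e^(−t/τ) = e^(−0.14/0.178) = 0.4554.
Fraction remaining = 0.4554 → 45.54%.

45.5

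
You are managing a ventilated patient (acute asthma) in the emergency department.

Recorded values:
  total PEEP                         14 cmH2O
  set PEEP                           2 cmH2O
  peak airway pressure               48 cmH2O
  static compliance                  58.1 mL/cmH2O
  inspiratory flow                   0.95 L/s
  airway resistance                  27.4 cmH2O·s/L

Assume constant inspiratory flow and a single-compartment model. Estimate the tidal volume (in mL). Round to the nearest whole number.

Total PEEP = 14 cmH2O (set 2 + intrinsic 12); this is the baseline alveolar pressure.
Equation of motion (constant flow): PIP = Vt/C + R·V̇ + PEEP.
Vt/C = PIP − R·V̇ − PEEP = 48 − 26.03 − 14 = 7.97 cmH2O.
Vt = C × 7.97 = 58.1 × 7.97 = 463.06 mL.

463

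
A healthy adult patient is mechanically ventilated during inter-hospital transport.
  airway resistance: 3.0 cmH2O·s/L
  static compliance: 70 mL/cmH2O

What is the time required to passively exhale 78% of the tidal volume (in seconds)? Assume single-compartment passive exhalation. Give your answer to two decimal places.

0.32

τ = R × C = 3.0 × 70 mL/cmH2O = 3.0 × 0.070 L/cmH2O = 0.21 s.
Exhaled fraction f = 1 − e^(−t/τ) → t = −τ·ln(1 − f) = −0.21·ln(0.22) = 0.318 s.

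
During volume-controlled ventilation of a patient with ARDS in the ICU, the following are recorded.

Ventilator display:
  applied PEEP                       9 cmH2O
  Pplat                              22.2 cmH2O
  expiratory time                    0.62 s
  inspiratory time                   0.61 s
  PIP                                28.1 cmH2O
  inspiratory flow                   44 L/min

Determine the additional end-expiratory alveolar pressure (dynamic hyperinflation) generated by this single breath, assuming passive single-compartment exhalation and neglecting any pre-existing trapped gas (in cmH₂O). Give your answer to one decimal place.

Flow: 44 L/min ÷ 60 = 0.7333 L/s.
Vt = flow × Ti = 0.7333 L/s × 0.61 s × 1000 mL/L = 447.31 mL.
R = (PIP − Pplat)/V̇ = (28.1 − 22.2) / 0.7333 = 5.9/0.7333 = 8.046 cmH2O·s/L.
C = Vt/(Pplat − PEEP) = 447.31 / (22.2 − 9) = 447.31/13.2 = 33.887 mL/cmH2O.
τ = R × C = 8.046 × 0.03389 L/cmH2O = 0.2727 s.
Fraction remaining = e^(−Te/τ) = e^(−0.62/0.2727) = 0.1029; trapped volume = 447.31 × 0.1029 = 46.028 mL.
Additional alveolar pressure from trapping ≈ V_trapped / C = 46.028 / 33.887 = 1.358 cmH2O.

1.4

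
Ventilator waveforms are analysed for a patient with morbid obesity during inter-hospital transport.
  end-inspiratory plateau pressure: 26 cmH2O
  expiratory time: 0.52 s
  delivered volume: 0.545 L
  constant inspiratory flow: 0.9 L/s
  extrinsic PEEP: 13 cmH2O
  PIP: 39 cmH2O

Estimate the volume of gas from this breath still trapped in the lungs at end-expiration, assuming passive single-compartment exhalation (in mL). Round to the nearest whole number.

231

R = (PIP − Pplat)/V̇ = (39 − 26) / 0.9 = 13.0/0.9 = 14.444 cmH2O·s/L.
C = Vt/(Pplat − PEEP) = 545.0 / (26 − 13) = 545.0/13.0 = 41.923 mL/cmH2O.
τ = R × C = 14.444 × 0.04192 L/cmH2O = 0.6055 s.
Fraction remaining = e^(−Te/τ) = e^(−0.52/0.6055) = 0.4237.
Trapped volume = 545.0 × 0.4237 = 230.92 mL.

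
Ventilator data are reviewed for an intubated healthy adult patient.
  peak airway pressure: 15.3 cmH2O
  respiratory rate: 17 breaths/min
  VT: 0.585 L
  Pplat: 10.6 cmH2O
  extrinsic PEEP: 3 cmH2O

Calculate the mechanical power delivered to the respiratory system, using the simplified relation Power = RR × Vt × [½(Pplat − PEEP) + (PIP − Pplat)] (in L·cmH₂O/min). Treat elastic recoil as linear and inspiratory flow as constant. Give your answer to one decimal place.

Per-breath work = Vt × [½(Pplat−PEEP) + (PIP−Pplat)] = 0.585 × [0.5×7.6 + 4.7] = 0.585 × 8.5 = 4.973 L·cmH2O.
Power = 17 × 4.973 = 84.541 L·cmH2O/min.

84.5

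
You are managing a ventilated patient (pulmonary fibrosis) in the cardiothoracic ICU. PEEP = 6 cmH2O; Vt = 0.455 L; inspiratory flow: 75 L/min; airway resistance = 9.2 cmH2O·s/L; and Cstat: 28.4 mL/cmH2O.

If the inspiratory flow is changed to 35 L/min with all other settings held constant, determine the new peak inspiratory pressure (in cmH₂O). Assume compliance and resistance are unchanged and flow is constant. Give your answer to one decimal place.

27.4

Flow: 75 L/min ÷ 60 = 1.25 L/s.
New flow: 35 L/min ÷ 60 = 0.5833 L/s.
PIP = Vt/C + R·V̇ + PEEP (constant-flow equation of motion).
Only the resistive term changes: ΔPIP = R × ΔV̇ = 9.2 × (0.5833 − 1.25) = 9.2 × -0.6667 = -6.134 cmH2O.
Original PIP = 455/28.4 + 9.2×1.25 + 6 = 33.521 cmH2O; new PIP = 33.521 + (-6.134) = 27.387 cmH2O.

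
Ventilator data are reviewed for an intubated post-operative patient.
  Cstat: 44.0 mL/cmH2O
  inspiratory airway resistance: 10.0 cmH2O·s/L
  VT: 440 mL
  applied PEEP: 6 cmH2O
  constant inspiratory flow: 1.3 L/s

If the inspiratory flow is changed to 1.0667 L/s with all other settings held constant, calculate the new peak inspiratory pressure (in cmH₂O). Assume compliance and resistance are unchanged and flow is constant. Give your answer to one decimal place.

PIP = Vt/C + R·V̇ + PEEP (constant-flow equation of motion).
Only the resistive term changes: ΔPIP = R × ΔV̇ = 10.0 × (1.0667 − 1.3) = 10.0 × -0.2333 = -2.333 cmH2O.
Original PIP = 440/44.0 + 10.0×1.3 + 6 = 29.0 cmH2O; new PIP = 29.0 + (-2.333) = 26.667 cmH2O.

26.7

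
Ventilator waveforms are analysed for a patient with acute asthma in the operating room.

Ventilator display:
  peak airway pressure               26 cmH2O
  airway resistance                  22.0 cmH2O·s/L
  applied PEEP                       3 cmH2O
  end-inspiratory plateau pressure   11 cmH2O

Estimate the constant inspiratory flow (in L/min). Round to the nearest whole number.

flow = (PIP − Pplat) / Raw = (26 − 11) / 22.0 = 0.6818 L/s × 60 = 40.908 L/min.

41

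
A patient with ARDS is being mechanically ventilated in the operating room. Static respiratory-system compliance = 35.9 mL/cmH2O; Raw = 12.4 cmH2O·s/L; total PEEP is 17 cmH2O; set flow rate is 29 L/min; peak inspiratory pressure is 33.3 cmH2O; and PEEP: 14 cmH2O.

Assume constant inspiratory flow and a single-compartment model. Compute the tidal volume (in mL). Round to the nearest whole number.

Flow: 29 L/min ÷ 60 = 0.4833 L/s.
Total PEEP = 17 cmH2O (set 14 + intrinsic 3); this is the baseline alveolar pressure.
Equation of motion (constant flow): PIP = Vt/C + R·V̇ + PEEP.
Vt/C = PIP − R·V̇ − PEEP = 33.3 − 5.993 − 17 = 10.307 cmH2O.
Vt = C × 10.307 = 35.9 × 10.307 = 370.02 mL.

370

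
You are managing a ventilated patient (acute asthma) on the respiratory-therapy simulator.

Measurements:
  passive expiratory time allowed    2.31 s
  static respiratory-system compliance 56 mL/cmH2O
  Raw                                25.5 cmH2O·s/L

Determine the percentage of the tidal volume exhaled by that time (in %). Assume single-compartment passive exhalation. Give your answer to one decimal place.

τ = R × C = 25.5 × 56 mL/cmH2O = 25.5 × 0.056 L/cmH2O = 1.428 s.
Passive exhalation: V(t)/V₀ = e^(−t/τ) = e^(−2.31/1.428) = 0.1984.
Fraction exhaled = 1 − 0.1984 = 0.8016 → 80.16%.

80.2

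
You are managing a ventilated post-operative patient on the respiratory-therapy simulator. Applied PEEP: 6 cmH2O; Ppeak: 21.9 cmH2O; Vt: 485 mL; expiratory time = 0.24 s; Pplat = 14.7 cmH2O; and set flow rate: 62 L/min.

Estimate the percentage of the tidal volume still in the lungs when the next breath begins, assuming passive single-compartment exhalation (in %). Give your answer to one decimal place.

53.9

Flow: 62 L/min ÷ 60 = 1.0333 L/s.
R = (PIP − Pplat)/V̇ = (21.9 − 14.7) / 1.0333 = 7.2/1.0333 = 6.968 cmH2O·s/L.
C = Vt/(Pplat − PEEP) = 485.0 / (14.7 − 6) = 485.0/8.7 = 55.747 mL/cmH2O.
τ = R × C = 6.968 × 0.05575 L/cmH2O = 0.3885 s.
Fraction remaining at end-expiration = e^(−Te/τ) = e^(−0.24/0.3885) = 0.5392 → 53.92%.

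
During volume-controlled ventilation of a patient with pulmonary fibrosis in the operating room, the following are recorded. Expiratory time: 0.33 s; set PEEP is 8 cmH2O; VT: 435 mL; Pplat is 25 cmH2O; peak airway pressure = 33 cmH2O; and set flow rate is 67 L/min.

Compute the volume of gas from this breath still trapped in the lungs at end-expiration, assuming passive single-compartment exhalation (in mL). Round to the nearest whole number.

72

Flow: 67 L/min ÷ 60 = 1.1167 L/s.
R = (PIP − Pplat)/V̇ = (33 − 25) / 1.1167 = 8.0/1.1167 = 7.164 cmH2O·s/L.
C = Vt/(Pplat − PEEP) = 435.0 / (25 − 8) = 435.0/17.0 = 25.588 mL/cmH2O.
τ = R × C = 7.164 × 0.02559 L/cmH2O = 0.1833 s.
Fraction remaining = e^(−Te/τ) = e^(−0.33/0.1833) = 0.1652.
Trapped volume = 435.0 × 0.1652 = 71.862 mL.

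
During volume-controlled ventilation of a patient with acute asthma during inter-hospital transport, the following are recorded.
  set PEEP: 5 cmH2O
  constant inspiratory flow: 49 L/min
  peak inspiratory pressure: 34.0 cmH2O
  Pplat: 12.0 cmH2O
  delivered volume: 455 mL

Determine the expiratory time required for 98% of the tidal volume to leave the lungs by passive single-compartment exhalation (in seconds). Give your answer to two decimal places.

6.85

Flow: 49 L/min ÷ 60 = 0.8167 L/s.
R = (PIP − Pplat)/V̇ = (34.0 − 12.0) / 0.8167 = 22.0/0.8167 = 26.938 cmH2O·s/L.
C = Vt/(Pplat − PEEP) = 455.0 / (12.0 − 5) = 455.0/7.0 = 65.0 mL/cmH2O.
τ = R × C = 26.938 × 0.065 L/cmH2O = 1.751 s.
t = −τ·ln(1 − 0.98) = −1.751·ln(0.02) = 6.85 s.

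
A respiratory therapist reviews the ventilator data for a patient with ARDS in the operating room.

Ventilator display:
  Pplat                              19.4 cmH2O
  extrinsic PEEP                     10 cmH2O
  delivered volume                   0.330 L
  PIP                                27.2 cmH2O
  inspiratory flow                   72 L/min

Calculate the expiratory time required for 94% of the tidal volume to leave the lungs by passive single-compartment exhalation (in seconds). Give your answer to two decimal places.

Flow: 72 L/min ÷ 60 = 1.2 L/s.
R = (PIP − Pplat)/V̇ = (27.2 − 19.4) / 1.2 = 7.8/1.2 = 6.5 cmH2O·s/L.
C = Vt/(Pplat − PEEP) = 330.0 / (19.4 − 10) = 330.0/9.4 = 35.106 mL/cmH2O.
τ = R × C = 6.5 × 0.03511 L/cmH2O = 0.2282 s.
t = −τ·ln(1 − 0.94) = −0.2282·ln(0.06) = 0.642 s.

0.64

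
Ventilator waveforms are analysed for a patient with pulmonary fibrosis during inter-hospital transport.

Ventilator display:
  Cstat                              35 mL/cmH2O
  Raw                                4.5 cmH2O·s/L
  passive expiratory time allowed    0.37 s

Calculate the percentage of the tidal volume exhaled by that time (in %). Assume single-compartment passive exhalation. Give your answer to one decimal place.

τ = R × C = 4.5 × 35 mL/cmH2O = 4.5 × 0.035 L/cmH2O = 0.1575 s.
Passive exhalation: V(t)/V₀ = e^(−t/τ) = e^(−0.37/0.1575) = 0.09544.
Fraction exhaled = 1 − 0.09544 = 0.9046 → 90.46%.

90.5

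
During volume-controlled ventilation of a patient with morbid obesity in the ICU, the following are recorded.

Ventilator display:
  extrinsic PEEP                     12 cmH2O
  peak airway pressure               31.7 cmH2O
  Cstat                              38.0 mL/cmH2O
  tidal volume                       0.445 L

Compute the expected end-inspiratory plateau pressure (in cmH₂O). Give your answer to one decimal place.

Pplat = PEEP + Vt / Cstat = 12 + 445 / 38.0 = 12 + 11.711 = 23.711 cmH2O.

23.7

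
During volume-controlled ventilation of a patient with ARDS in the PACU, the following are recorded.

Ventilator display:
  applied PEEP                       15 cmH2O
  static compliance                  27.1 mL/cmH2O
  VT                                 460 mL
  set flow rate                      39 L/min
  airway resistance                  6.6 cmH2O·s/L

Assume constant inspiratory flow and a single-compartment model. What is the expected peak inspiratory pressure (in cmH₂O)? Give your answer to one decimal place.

Flow: 39 L/min ÷ 60 = 0.65 L/s.
Equation of motion (constant flow): PIP = Vt/C + R·V̇ + PEEP.
PIP = 460/27.1 + 6.6×0.65 + 15 = 16.974 + 4.29 + 15 = 36.264 cmH2O.

36.3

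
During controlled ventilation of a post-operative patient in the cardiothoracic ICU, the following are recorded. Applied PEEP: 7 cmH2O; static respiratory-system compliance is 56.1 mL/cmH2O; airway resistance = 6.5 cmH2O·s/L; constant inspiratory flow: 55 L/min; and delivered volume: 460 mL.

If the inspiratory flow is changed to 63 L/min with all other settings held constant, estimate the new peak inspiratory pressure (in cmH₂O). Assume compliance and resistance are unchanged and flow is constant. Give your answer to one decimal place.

22.0

Flow: 55 L/min ÷ 60 = 0.9167 L/s.
New flow: 63 L/min ÷ 60 = 1.05 L/s.
PIP = Vt/C + R·V̇ + PEEP (constant-flow equation of motion).
Only the resistive term changes: ΔPIP = R × ΔV̇ = 6.5 × (1.05 − 0.9167) = 6.5 × 0.1333 = 0.8665 cmH2O.
Original PIP = 460/56.1 + 6.5×0.9167 + 7 = 21.158 cmH2O; new PIP = 21.158 + (0.8665) = 22.025 cmH2O.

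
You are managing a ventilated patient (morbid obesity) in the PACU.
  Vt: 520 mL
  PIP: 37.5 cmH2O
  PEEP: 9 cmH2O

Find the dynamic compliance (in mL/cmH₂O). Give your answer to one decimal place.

18.2

Dynamic compliance = Vt / (PIP − PEEP) = 520 / (37.5 − 9) = 520 / 28.5 = 18.246 mL/cmH2O.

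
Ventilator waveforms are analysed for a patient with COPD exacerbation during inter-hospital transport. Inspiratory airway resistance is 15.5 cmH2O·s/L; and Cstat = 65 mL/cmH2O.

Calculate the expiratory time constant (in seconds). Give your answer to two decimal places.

1.01

τ = R × C = 15.5 × 65 mL/cmH2O = 15.5 × 0.065 L/cmH2O = 1.008 s.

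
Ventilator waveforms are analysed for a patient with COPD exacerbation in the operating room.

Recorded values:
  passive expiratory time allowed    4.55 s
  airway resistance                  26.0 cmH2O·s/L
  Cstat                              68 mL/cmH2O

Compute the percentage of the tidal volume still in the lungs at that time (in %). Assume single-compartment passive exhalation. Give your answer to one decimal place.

τ = R × C = 26.0 × 68 mL/cmH2O = 26.0 × 0.068 L/cmH2O = 1.768 s.
Passive exhalation: V(t)/V₀ = e^(−t/τ) = e^(−4.55/1.768) = 0.07627.
Fraction remaining = 0.07627 → 7.627%.

7.6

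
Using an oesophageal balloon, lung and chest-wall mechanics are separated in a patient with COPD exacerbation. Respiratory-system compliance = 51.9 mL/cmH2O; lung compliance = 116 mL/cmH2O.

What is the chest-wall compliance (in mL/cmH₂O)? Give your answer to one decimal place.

1/Ccw = 1/Crs − 1/CL.
1/Ccw = 1/51.9 − 1/116 = 0.01065.
Ccw = 93.897 mL/cmH2O.

93.9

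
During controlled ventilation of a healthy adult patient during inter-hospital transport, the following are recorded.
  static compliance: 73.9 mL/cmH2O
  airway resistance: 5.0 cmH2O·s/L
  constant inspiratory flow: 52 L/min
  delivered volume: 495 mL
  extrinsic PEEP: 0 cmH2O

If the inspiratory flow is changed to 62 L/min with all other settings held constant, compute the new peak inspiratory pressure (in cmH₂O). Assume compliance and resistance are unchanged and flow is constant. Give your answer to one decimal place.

11.9

Flow: 52 L/min ÷ 60 = 0.8667 L/s.
New flow: 62 L/min ÷ 60 = 1.0333 L/s.
PIP = Vt/C + R·V̇ + PEEP (constant-flow equation of motion).
Only the resistive term changes: ΔPIP = R × ΔV̇ = 5.0 × (1.0333 − 0.8667) = 5.0 × 0.1666 = 0.833 cmH2O.
Original PIP = 495/73.9 + 5.0×0.8667 + 0 = 11.032 cmH2O; new PIP = 11.032 + (0.833) = 11.865 cmH2O.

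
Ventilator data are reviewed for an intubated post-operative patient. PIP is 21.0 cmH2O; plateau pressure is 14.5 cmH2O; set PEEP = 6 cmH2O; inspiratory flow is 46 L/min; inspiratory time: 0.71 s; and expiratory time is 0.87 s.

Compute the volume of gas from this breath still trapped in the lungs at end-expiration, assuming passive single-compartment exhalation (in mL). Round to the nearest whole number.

Flow: 46 L/min ÷ 60 = 0.7667 L/s.
Vt = flow × Ti = 0.7667 L/s × 0.71 s × 1000 mL/L = 544.36 mL.
R = (PIP − Pplat)/V̇ = (21.0 − 14.5) / 0.7667 = 6.5/0.7667 = 8.478 cmH2O·s/L.
C = Vt/(Pplat − PEEP) = 544.36 / (14.5 − 6) = 544.36/8.5 = 64.042 mL/cmH2O.
τ = R × C = 8.478 × 0.06404 L/cmH2O = 0.5429 s.
Fraction remaining = e^(−Te/τ) = e^(−0.87/0.5429) = 0.2014.
Trapped volume = 544.36 × 0.2014 = 109.63 mL.

110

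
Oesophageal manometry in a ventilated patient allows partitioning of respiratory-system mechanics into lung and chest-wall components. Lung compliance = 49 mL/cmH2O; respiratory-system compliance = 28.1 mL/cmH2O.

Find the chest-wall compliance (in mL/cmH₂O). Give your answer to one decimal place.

65.9

1/Ccw = 1/Crs − 1/CL.
1/Ccw = 1/28.1 − 1/49 = 0.01518.
Ccw = 65.876 mL/cmH2O.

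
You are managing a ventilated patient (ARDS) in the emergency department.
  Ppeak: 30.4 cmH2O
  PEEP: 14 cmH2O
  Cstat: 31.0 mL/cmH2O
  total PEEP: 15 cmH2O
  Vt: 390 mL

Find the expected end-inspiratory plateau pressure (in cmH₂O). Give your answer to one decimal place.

27.6

End-expiratory occlusion gives total PEEP = 15 cmH2O (intrinsic PEEP = 15 − 14 = 1). Use total PEEP for the elastic gradient.
Pplat = PEEPtotal + Vt / Cstat = 15 + 390 / 31.0 = 15 + 12.581 = 27.581 cmH2O.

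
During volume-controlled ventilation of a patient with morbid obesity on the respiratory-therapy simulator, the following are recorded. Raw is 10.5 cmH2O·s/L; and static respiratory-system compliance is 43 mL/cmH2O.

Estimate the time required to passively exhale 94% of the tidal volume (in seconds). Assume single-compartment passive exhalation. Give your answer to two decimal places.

1.27

τ = R × C = 10.5 × 43 mL/cmH2O = 10.5 × 0.043 L/cmH2O = 0.4515 s.
Exhaled fraction f = 1 − e^(−t/τ) → t = −τ·ln(1 − f) = −0.4515·ln(0.06) = 1.27 s.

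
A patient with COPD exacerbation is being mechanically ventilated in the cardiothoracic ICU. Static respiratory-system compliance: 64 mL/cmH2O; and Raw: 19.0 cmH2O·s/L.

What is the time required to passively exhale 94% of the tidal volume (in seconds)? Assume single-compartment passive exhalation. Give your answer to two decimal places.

τ = R × C = 19.0 × 64 mL/cmH2O = 19.0 × 0.064 L/cmH2O = 1.216 s.
Exhaled fraction f = 1 − e^(−t/τ) → t = −τ·ln(1 − f) = −1.216·ln(0.06) = 3.421 s.

3.42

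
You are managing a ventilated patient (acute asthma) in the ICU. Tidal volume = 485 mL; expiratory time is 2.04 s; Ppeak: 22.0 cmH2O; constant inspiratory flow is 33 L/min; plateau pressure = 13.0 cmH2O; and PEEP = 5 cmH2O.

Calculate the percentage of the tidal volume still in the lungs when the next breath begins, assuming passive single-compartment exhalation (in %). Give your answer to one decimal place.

Flow: 33 L/min ÷ 60 = 0.55 L/s.
R = (PIP − Pplat)/V̇ = (22.0 − 13.0) / 0.55 = 9.0/0.55 = 16.364 cmH2O·s/L.
C = Vt/(Pplat − PEEP) = 485.0 / (13.0 − 5) = 485.0/8.0 = 60.625 mL/cmH2O.
τ = R × C = 16.364 × 0.06063 L/cmH2O = 0.9921 s.
Fraction remaining at end-expiration = e^(−Te/τ) = e^(−2.04/0.9921) = 0.1279 → 12.79%.

12.8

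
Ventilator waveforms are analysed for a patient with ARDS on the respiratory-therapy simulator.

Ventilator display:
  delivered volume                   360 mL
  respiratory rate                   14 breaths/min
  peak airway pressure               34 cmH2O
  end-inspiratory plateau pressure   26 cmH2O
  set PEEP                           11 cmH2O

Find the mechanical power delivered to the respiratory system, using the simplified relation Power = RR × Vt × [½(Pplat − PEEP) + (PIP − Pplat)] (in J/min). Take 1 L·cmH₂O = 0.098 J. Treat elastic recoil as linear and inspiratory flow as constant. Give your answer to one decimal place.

7.7

Per-breath work = Vt × [½(Pplat−PEEP) + (PIP−Pplat)] = 0.360 × [0.5×15.0 + 8.0] = 0.360 × 15.5 = 5.58 L·cmH2O.
Power = 14 × 5.58 = 78.12 L·cmH2O/min.
× 0.098 J/(L·cmH2O) → 7.656 J/min.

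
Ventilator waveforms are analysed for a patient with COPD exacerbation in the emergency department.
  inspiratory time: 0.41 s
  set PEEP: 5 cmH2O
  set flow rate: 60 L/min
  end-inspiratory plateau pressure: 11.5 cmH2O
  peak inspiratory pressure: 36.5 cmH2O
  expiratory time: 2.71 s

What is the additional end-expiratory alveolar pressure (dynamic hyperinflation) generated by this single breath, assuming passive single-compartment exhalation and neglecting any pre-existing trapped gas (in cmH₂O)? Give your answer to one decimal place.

1.2

Flow: 60 L/min ÷ 60 = 1 L/s.
Vt = flow × Ti = 1 L/s × 0.41 s × 1000 mL/L = 410.0 mL.
R = (PIP − Pplat)/V̇ = (36.5 − 11.5) / 1 = 25.0/1 = 25.0 cmH2O·s/L.
C = Vt/(Pplat − PEEP) = 410.0 / (11.5 − 5) = 410.0/6.5 = 63.077 mL/cmH2O.
τ = R × C = 25.0 × 0.06308 L/cmH2O = 1.577 s.
Fraction remaining = e^(−Te/τ) = e^(−2.71/1.577) = 0.1793; trapped volume = 410.0 × 0.1793 = 73.513 mL.
Additional alveolar pressure from trapping ≈ V_trapped / C = 73.513 / 63.077 = 1.165 cmH2O.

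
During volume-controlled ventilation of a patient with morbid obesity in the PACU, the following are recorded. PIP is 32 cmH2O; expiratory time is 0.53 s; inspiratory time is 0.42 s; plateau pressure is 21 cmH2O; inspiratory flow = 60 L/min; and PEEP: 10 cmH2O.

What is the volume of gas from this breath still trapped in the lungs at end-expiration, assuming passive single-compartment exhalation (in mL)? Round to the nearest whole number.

119

Flow: 60 L/min ÷ 60 = 1 L/s.
Vt = flow × Ti = 1 L/s × 0.42 s × 1000 mL/L = 420.0 mL.
R = (PIP − Pplat)/V̇ = (32 − 21) / 1 = 11.0/1 = 11.0 cmH2O·s/L.
C = Vt/(Pplat − PEEP) = 420.0 / (21 − 10) = 420.0/11.0 = 38.182 mL/cmH2O.
τ = R × C = 11.0 × 0.03818 L/cmH2O = 0.42 s.
Fraction remaining = e^(−Te/τ) = e^(−0.53/0.42) = 0.2831.
Trapped volume = 420.0 × 0.2831 = 118.9 mL.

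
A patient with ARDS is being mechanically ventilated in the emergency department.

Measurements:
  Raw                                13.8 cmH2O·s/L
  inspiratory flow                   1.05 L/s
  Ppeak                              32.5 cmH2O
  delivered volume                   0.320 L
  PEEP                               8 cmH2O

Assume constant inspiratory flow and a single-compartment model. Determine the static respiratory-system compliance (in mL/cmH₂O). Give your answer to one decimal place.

Equation of motion (constant flow): PIP = Vt/C + R·V̇ + PEEP.
Vt/C = PIP − R·V̇ − PEEP = 32.5 − 13.8×1.05 − 8 = 32.5 − 14.49 − 8 = 10.01 cmH2O.
C = Vt / 10.01 = 320 / 10.01 = 31.968 mL/cmH2O.

32.0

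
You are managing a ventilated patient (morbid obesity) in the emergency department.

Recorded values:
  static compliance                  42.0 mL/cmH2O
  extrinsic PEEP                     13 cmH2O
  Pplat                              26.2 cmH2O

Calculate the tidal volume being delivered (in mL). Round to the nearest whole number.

554

Vt = Cstat × (Pplat − PEEP) = 42.0 × (26.2 − 13) = 42.0 × 13.2 = 554.4 mL.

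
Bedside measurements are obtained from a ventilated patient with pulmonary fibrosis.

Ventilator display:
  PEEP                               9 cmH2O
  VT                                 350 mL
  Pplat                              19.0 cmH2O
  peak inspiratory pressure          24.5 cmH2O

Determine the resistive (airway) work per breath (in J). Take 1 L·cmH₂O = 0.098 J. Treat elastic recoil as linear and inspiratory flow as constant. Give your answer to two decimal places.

0.19

With constant inspiratory flow the resistive pressure is constant at PIP − Pplat = 24.5 − 19.0 = 5.5 cmH2O, so resistive work = 5.5 × 0.350 = 1.925 L·cmH2O.
× 0.098 J/(L·cmH2O) → 0.1887 J.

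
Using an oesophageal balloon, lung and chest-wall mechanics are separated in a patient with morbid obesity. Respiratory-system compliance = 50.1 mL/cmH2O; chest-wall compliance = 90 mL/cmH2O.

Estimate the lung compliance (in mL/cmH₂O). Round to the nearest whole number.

113

1/CL = 1/Crs − 1/Ccw.
1/CL = 1/50.1 − 1/90 = 0.008849.
CL = 113.01 mL/cmH2O.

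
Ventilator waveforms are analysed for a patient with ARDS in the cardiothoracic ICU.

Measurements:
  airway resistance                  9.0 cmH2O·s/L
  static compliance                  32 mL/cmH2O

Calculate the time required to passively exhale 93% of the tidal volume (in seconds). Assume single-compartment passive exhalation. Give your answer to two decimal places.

0.77

τ = R × C = 9.0 × 32 mL/cmH2O = 9.0 × 0.032 L/cmH2O = 0.288 s.
Exhaled fraction f = 1 − e^(−t/τ) → t = −τ·ln(1 − f) = −0.288·ln(0.07) = 0.7659 s.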